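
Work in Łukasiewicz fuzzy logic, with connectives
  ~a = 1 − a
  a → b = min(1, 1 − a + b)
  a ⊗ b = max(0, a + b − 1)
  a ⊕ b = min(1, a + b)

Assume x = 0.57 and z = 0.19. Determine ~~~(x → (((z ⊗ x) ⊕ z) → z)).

z ⊗ x = max(0, 0.19 + 0.57 − 1) = max(0, -0.24) = 0.00
(z ⊗ x) ⊕ z = min(1, 0.00 + 0.19) = min(1, 0.19) = 0.19
((z ⊗ x) ⊕ z) → z = min(1, 1 − 0.19 + 0.19) = min(1, 1.00) = 1.00
x → (((z ⊗ x) ⊕ z) → z) = min(1, 1 − 0.57 + 1.00) = min(1, 1.43) = 1.00
~(x → (((z ⊗ x) ⊕ z) → z)) = 1 − 1.00 = 0.00
~~(x → (((z ⊗ x) ⊕ z) → z)) = 1 − 0.00 = 1.00
~~~(x → (((z ⊗ x) ⊕ z) → z)) = 1 − 1.00 = 0.00

0.00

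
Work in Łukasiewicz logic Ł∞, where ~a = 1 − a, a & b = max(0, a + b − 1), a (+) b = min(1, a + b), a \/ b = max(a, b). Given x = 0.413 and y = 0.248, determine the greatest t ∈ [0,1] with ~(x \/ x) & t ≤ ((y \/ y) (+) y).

0.909

x \/ x = max(0.413, 0.413) = 0.413
~(x \/ x) = 1 − 0.413 = 0.587
So the left factor is ~(x \/ x) = 0.587.
y \/ y = max(0.248, 0.248) = 0.248
(y \/ y) (+) y = min(1, 0.248 + 0.248) = min(1, 0.496) = 0.496
So the right-hand bound is (y \/ y) (+) y = 0.496.
The residuum of the Łukasiewicz t-norm gives the supremum: min(1, 1 − 0.587 + 0.496).
1 − 0.587 + 0.496 = 0.909, so t = min(1, 0.909) = 0.909.
Check: 0.587 & 0.909 = max(0, 0.496) = 0.496 ≤ 0.496.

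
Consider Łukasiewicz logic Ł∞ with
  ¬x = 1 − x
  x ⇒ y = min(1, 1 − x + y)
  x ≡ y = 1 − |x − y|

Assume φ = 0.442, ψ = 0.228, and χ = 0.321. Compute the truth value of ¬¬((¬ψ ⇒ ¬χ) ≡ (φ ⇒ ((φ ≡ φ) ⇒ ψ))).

0.879

¬ψ = 1 − 0.228 = 0.772
¬χ = 1 − 0.321 = 0.679
¬ψ ⇒ ¬χ = min(1, 1 − 0.772 + 0.679) = min(1, 0.907) = 0.907
φ ≡ φ = 1 − |0.442 − 0.442| = 1 − 0.000 = 1.000
(φ ≡ φ) ⇒ ψ = min(1, 1 − 1.000 + 0.228) = min(1, 0.228) = 0.228
φ ⇒ ((φ ≡ φ) ⇒ ψ) = min(1, 1 − 0.442 + 0.228) = min(1, 0.786) = 0.786
(¬ψ ⇒ ¬χ) ≡ (φ ⇒ ((φ ≡ φ) ⇒ ψ)) = 1 − |0.907 − 0.786| = 1 − 0.121 = 0.879
¬((¬ψ ⇒ ¬χ) ≡ (φ ⇒ ((φ ≡ φ) ⇒ ψ))) = 1 − 0.879 = 0.121
¬¬((¬ψ ⇒ ¬χ) ≡ (φ ⇒ ((φ ≡ φ) ⇒ ψ))) = 1 − 0.121 = 0.879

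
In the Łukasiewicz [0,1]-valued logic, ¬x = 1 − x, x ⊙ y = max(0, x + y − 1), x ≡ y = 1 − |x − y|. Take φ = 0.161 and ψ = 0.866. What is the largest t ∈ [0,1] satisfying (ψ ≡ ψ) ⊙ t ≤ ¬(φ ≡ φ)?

0.000

ψ ≡ ψ = 1 − |0.866 − 0.866| = 1 − 0.000 = 1.000
So the left factor is ψ ≡ ψ = 1.000.
φ ≡ φ = 1 − |0.161 − 0.161| = 1 − 0.000 = 1.000
¬(φ ≡ φ) = 1 − 1.000 = 0.000
So the right-hand bound is ¬(φ ≡ φ) = 0.000.
The residuum of the Łukasiewicz t-norm gives the supremum: min(1, 1 − 1.000 + 0.000).
1 − 1.000 + 0.000 = 0.000, so t = min(1, 0.000) = 0.000.
Check: 1.000 ⊙ 0.000 = max(0, 0.000) = 0.000 ≤ 0.000.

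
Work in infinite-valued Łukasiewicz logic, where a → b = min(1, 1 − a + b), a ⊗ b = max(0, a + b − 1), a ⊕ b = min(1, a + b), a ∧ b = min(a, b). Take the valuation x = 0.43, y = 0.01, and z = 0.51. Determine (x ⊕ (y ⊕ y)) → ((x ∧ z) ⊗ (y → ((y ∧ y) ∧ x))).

y ⊕ y = min(1, 0.01 + 0.01) = min(1, 0.02) = 0.02
x ⊕ (y ⊕ y) = min(1, 0.43 + 0.02) = min(1, 0.45) = 0.45
x ∧ z = min(0.43, 0.51) = 0.43
y ∧ y = min(0.01, 0.01) = 0.01
(y ∧ y) ∧ x = min(0.01, 0.43) = 0.01
y → ((y ∧ y) ∧ x) = min(1, 1 − 0.01 + 0.01) = min(1, 1.00) = 1.00
(x ∧ z) ⊗ (y → ((y ∧ y) ∧ x)) = max(0, 0.43 + 1.00 − 1) = max(0, 0.43) = 0.43
(x ⊕ (y ⊕ y)) → ((x ∧ z) ⊗ (y → ((y ∧ y) ∧ x))) = min(1, 1 − 0.45 + 0.43) = min(1, 0.98) = 0.98

0.98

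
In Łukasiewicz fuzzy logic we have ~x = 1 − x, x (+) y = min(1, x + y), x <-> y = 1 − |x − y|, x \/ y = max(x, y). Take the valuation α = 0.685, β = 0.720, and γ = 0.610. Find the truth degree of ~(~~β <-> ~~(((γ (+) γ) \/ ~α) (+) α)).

0.280

~β = 1 − 0.720 = 0.280
~~β = 1 − 0.280 = 0.720
γ (+) γ = min(1, 0.610 + 0.610) = min(1, 1.220) = 1.000
~α = 1 − 0.685 = 0.315
(γ (+) γ) \/ ~α = max(1.000, 0.315) = 1.000
((γ (+) γ) \/ ~α) (+) α = min(1, 1.000 + 0.685) = min(1, 1.685) = 1.000
~(((γ (+) γ) \/ ~α) (+) α) = 1 − 1.000 = 0.000
~~(((γ (+) γ) \/ ~α) (+) α) = 1 − 0.000 = 1.000
~~β <-> ~~(((γ (+) γ) \/ ~α) (+) α) = 1 − |0.720 − 1.000| = 1 − 0.280 = 0.720
~(~~β <-> ~~(((γ (+) γ) \/ ~α) (+) α)) = 1 − 0.720 = 0.280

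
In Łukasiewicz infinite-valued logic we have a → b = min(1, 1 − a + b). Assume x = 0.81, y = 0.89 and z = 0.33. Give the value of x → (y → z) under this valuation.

0.63

y → z = min(1, 1 − 0.89 + 0.33) = min(1, 0.44) = 0.44
x → (y → z) = min(1, 1 − 0.81 + 0.44) = min(1, 0.63) = 0.63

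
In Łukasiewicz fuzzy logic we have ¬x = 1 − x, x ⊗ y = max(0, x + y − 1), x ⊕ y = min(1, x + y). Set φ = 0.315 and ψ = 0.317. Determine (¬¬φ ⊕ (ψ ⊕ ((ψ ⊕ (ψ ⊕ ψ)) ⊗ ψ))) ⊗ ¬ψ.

¬φ = 1 − 0.315 = 0.685
¬¬φ = 1 − 0.685 = 0.315
ψ ⊕ ψ = min(1, 0.317 + 0.317) = min(1, 0.634) = 0.634
ψ ⊕ (ψ ⊕ ψ) = min(1, 0.317 + 0.634) = min(1, 0.951) = 0.951
(ψ ⊕ (ψ ⊕ ψ)) ⊗ ψ = max(0, 0.951 + 0.317 − 1) = max(0, 0.268) = 0.268
ψ ⊕ ((ψ ⊕ (ψ ⊕ ψ)) ⊗ ψ) = min(1, 0.317 + 0.268) = min(1, 0.585) = 0.585
¬¬φ ⊕ (ψ ⊕ ((ψ ⊕ (ψ ⊕ ψ)) ⊗ ψ)) = min(1, 0.315 + 0.585) = min(1, 0.900) = 0.900
¬ψ = 1 − 0.317 = 0.683
(¬¬φ ⊕ (ψ ⊕ ((ψ ⊕ (ψ ⊕ ψ)) ⊗ ψ))) ⊗ ¬ψ = max(0, 0.900 + 0.683 − 1) = max(0, 0.583) = 0.583

0.583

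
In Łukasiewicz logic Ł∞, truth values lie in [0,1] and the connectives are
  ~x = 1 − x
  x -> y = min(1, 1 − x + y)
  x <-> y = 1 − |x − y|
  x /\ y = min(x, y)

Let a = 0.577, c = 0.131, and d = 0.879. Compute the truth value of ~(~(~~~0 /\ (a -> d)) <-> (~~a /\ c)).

~0 = 1 − 0.000 = 1.000
~~0 = 1 − 1.000 = 0.000
~~~0 = 1 − 0.000 = 1.000
a -> d = min(1, 1 − 0.577 + 0.879) = min(1, 1.302) = 1.000
~~~0 /\ (a -> d) = min(1.000, 1.000) = 1.000
~(~~~0 /\ (a -> d)) = 1 − 1.000 = 0.000
~a = 1 − 0.577 = 0.423
~~a = 1 − 0.423 = 0.577
~~a /\ c = min(0.577, 0.131) = 0.131
~(~~~0 /\ (a -> d)) <-> (~~a /\ c) = 1 − |0.000 − 0.131| = 1 − 0.131 = 0.869
~(~(~~~0 /\ (a -> d)) <-> (~~a /\ c)) = 1 − 0.869 = 0.131

0.131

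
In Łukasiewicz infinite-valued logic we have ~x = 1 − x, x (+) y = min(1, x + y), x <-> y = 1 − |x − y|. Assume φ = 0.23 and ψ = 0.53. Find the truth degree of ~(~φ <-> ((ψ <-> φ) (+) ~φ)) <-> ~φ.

0.46

~φ = 1 − 0.23 = 0.77
ψ <-> φ = 1 − |0.53 − 0.23| = 1 − 0.30 = 0.70
(ψ <-> φ) (+) ~φ = min(1, 0.70 + 0.77) = min(1, 1.47) = 1.00
~φ <-> ((ψ <-> φ) (+) ~φ) = 1 − |0.77 − 1.00| = 1 − 0.23 = 0.77
~(~φ <-> ((ψ <-> φ) (+) ~φ)) = 1 − 0.77 = 0.23
~(~φ <-> ((ψ <-> φ) (+) ~φ)) <-> ~φ = 1 − |0.23 − 0.77| = 1 − 0.54 = 0.46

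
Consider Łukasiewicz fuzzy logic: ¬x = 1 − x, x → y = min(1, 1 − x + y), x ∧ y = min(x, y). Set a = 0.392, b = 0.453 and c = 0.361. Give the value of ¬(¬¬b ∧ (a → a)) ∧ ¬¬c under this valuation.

¬b = 1 − 0.453 = 0.547
¬¬b = 1 − 0.547 = 0.453
a → a = min(1, 1 − 0.392 + 0.392) = min(1, 1.000) = 1.000
¬¬b ∧ (a → a) = min(0.453, 1.000) = 0.453
¬(¬¬b ∧ (a → a)) = 1 − 0.453 = 0.547
¬c = 1 − 0.361 = 0.639
¬¬c = 1 − 0.639 = 0.361
¬(¬¬b ∧ (a → a)) ∧ ¬¬c = min(0.547, 0.361) = 0.361

0.361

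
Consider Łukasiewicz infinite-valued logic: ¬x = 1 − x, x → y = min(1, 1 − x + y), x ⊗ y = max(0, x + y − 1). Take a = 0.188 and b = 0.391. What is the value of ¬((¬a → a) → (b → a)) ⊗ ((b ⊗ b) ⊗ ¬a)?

¬a = 1 − 0.188 = 0.812
¬a → a = min(1, 1 − 0.812 + 0.188) = min(1, 0.376) = 0.376
b → a = min(1, 1 − 0.391 + 0.188) = min(1, 0.797) = 0.797
(¬a → a) → (b → a) = min(1, 1 − 0.376 + 0.797) = min(1, 1.421) = 1.000
¬((¬a → a) → (b → a)) = 1 − 1.000 = 0.000
b ⊗ b = max(0, 0.391 + 0.391 − 1) = max(0, -0.218) = 0.000
(b ⊗ b) ⊗ ¬a = max(0, 0.000 + 0.812 − 1) = max(0, -0.188) = 0.000
¬((¬a → a) → (b → a)) ⊗ ((b ⊗ b) ⊗ ¬a) = max(0, 0.000 + 0.000 − 1) = max(0, -1.000) = 0.000

0.000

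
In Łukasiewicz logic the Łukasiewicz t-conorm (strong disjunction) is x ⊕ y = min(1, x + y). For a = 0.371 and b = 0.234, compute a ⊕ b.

0.605

a ⊕ b = min(1, 0.371 + 0.234) = min(1, 0.605) = 0.605
For comparison, the Gödel t-conorm max(x, y) would give 0.371.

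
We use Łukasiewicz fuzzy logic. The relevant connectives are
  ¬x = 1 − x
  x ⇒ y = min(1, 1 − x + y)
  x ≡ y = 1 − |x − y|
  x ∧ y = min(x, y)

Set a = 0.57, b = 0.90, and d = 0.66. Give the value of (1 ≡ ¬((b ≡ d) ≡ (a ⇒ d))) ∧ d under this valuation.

0.24

b ≡ d = 1 − |0.90 − 0.66| = 1 − 0.24 = 0.76
a ⇒ d = min(1, 1 − 0.57 + 0.66) = min(1, 1.09) = 1.00
(b ≡ d) ≡ (a ⇒ d) = 1 − |0.76 − 1.00| = 1 − 0.24 = 0.76
¬((b ≡ d) ≡ (a ⇒ d)) = 1 − 0.76 = 0.24
1 ≡ ¬((b ≡ d) ≡ (a ⇒ d)) = 1 − |1.00 − 0.24| = 1 − 0.76 = 0.24
(1 ≡ ¬((b ≡ d) ≡ (a ⇒ d))) ∧ d = min(0.24, 0.66) = 0.24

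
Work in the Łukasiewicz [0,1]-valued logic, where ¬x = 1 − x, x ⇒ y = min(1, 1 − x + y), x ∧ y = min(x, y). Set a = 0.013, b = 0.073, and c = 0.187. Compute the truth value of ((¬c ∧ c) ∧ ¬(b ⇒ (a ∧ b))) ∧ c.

0.060

¬c = 1 − 0.187 = 0.813
¬c ∧ c = min(0.813, 0.187) = 0.187
a ∧ b = min(0.013, 0.073) = 0.013
b ⇒ (a ∧ b) = min(1, 1 − 0.073 + 0.013) = min(1, 0.940) = 0.940
¬(b ⇒ (a ∧ b)) = 1 − 0.940 = 0.060
(¬c ∧ c) ∧ ¬(b ⇒ (a ∧ b)) = min(0.187, 0.060) = 0.060
((¬c ∧ c) ∧ ¬(b ⇒ (a ∧ b))) ∧ c = min(0.060, 0.187) = 0.060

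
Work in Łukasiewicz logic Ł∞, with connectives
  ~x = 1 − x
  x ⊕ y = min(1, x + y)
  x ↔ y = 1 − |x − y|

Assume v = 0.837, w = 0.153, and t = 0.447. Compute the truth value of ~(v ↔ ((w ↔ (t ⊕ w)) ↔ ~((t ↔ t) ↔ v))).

t ⊕ w = min(1, 0.447 + 0.153) = min(1, 0.600) = 0.600
w ↔ (t ⊕ w) = 1 − |0.153 − 0.600| = 1 − 0.447 = 0.553
t ↔ t = 1 − |0.447 − 0.447| = 1 − 0.000 = 1.000
(t ↔ t) ↔ v = 1 − |1.000 − 0.837| = 1 − 0.163 = 0.837
~((t ↔ t) ↔ v) = 1 − 0.837 = 0.163
(w ↔ (t ⊕ w)) ↔ ~((t ↔ t) ↔ v) = 1 − |0.553 − 0.163| = 1 − 0.390 = 0.610
v ↔ ((w ↔ (t ⊕ w)) ↔ ~((t ↔ t) ↔ v)) = 1 − |0.837 − 0.610| = 1 − 0.227 = 0.773
~(v ↔ ((w ↔ (t ⊕ w)) ↔ ~((t ↔ t) ↔ v))) = 1 − 0.773 = 0.227

0.227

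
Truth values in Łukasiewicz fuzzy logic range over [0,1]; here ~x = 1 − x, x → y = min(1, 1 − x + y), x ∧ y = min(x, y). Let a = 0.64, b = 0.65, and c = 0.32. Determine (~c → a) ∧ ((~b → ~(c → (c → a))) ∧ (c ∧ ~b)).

~c = 1 − 0.32 = 0.68
~c → a = min(1, 1 − 0.68 + 0.64) = min(1, 0.96) = 0.96
~b = 1 − 0.65 = 0.35
c → a = min(1, 1 − 0.32 + 0.64) = min(1, 1.32) = 1.00
c → (c → a) = min(1, 1 − 0.32 + 1.00) = min(1, 1.68) = 1.00
~(c → (c → a)) = 1 − 1.00 = 0.00
~b → ~(c → (c → a)) = min(1, 1 − 0.35 + 0.00) = min(1, 0.65) = 0.65
c ∧ ~b = min(0.32, 0.35) = 0.32
(~b → ~(c → (c → a))) ∧ (c ∧ ~b) = min(0.65, 0.32) = 0.32
(~c → a) ∧ ((~b → ~(c → (c → a))) ∧ (c ∧ ~b)) = min(0.96, 0.32) = 0.32

0.32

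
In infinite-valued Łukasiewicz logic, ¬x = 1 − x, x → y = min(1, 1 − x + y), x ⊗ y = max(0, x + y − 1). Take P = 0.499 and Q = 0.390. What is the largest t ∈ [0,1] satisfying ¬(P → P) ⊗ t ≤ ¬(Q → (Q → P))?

1.000

P → P = min(1, 1 − 0.499 + 0.499) = min(1, 1.000) = 1.000
¬(P → P) = 1 − 1.000 = 0.000
So the left factor is ¬(P → P) = 0.000.
Q → P = min(1, 1 − 0.390 + 0.499) = min(1, 1.109) = 1.000
Q → (Q → P) = min(1, 1 − 0.390 + 1.000) = min(1, 1.610) = 1.000
¬(Q → (Q → P)) = 1 − 1.000 = 0.000
So the right-hand bound is ¬(Q → (Q → P)) = 0.000.
The residuum of the Łukasiewicz t-norm gives the supremum: min(1, 1 − 0.000 + 0.000).
1 − 0.000 + 0.000 = 1.000, so t = min(1, 1.000) = 1.000.
Check: 0.000 ⊗ 1.000 = max(0, 0.000) = 0.000 ≤ 0.000.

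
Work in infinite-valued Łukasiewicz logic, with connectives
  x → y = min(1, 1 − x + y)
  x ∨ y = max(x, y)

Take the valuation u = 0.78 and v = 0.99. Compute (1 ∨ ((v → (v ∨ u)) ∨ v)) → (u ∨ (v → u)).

v ∨ u = max(0.99, 0.78) = 0.99
v → (v ∨ u) = min(1, 1 − 0.99 + 0.99) = min(1, 1.00) = 1.00
(v → (v ∨ u)) ∨ v = max(1.00, 0.99) = 1.00
1 ∨ ((v → (v ∨ u)) ∨ v) = max(1.00, 1.00) = 1.00
v → u = min(1, 1 − 0.99 + 0.78) = min(1, 0.79) = 0.79
u ∨ (v → u) = max(0.78, 0.79) = 0.79
(1 ∨ ((v → (v ∨ u)) ∨ v)) → (u ∨ (v → u)) = min(1, 1 − 1.00 + 0.79) = min(1, 0.79) = 0.79

0.79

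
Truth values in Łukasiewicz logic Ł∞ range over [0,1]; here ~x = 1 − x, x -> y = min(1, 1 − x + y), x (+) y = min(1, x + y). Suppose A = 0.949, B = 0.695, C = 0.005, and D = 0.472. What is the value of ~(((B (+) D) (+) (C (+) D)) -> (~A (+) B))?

B (+) D = min(1, 0.695 + 0.472) = min(1, 1.167) = 1.000
C (+) D = min(1, 0.005 + 0.472) = min(1, 0.477) = 0.477
(B (+) D) (+) (C (+) D) = min(1, 1.000 + 0.477) = min(1, 1.477) = 1.000
~A = 1 − 0.949 = 0.051
~A (+) B = min(1, 0.051 + 0.695) = min(1, 0.746) = 0.746
((B (+) D) (+) (C (+) D)) -> (~A (+) B) = min(1, 1 − 1.000 + 0.746) = min(1, 0.746) = 0.746
~(((B (+) D) (+) (C (+) D)) -> (~A (+) B)) = 1 − 0.746 = 0.254

0.254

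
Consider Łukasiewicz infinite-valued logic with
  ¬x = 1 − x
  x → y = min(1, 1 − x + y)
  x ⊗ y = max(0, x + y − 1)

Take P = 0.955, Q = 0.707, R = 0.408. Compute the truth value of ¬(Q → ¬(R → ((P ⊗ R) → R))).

0.707

P ⊗ R = max(0, 0.955 + 0.408 − 1) = max(0, 0.363) = 0.363
(P ⊗ R) → R = min(1, 1 − 0.363 + 0.408) = min(1, 1.045) = 1.000
R → ((P ⊗ R) → R) = min(1, 1 − 0.408 + 1.000) = min(1, 1.592) = 1.000
¬(R → ((P ⊗ R) → R)) = 1 − 1.000 = 0.000
Q → ¬(R → ((P ⊗ R) → R)) = min(1, 1 − 0.707 + 0.000) = min(1, 0.293) = 0.293
¬(Q → ¬(R → ((P ⊗ R) → R))) = 1 − 0.293 = 0.707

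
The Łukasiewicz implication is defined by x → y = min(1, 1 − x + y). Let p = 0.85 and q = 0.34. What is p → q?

0.49

p → q = min(1, 1 − 0.85 + 0.34) = min(1, 0.49) = 0.49
For comparison, the Gödel implication (1 if x ≤ y else y) would give 0.34.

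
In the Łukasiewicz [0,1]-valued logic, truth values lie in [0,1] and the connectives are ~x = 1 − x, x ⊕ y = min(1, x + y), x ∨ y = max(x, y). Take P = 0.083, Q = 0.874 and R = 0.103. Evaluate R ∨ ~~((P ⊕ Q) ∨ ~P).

P ⊕ Q = min(1, 0.083 + 0.874) = min(1, 0.957) = 0.957
~P = 1 − 0.083 = 0.917
(P ⊕ Q) ∨ ~P = max(0.957, 0.917) = 0.957
~((P ⊕ Q) ∨ ~P) = 1 − 0.957 = 0.043
~~((P ⊕ Q) ∨ ~P) = 1 − 0.043 = 0.957
R ∨ ~~((P ⊕ Q) ∨ ~P) = max(0.103, 0.957) = 0.957

0.957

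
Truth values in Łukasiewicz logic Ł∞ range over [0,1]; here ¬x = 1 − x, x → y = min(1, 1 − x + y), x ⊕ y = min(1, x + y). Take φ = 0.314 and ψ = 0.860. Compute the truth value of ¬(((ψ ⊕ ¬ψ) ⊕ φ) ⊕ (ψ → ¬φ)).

0.000

¬ψ = 1 − 0.860 = 0.140
ψ ⊕ ¬ψ = min(1, 0.860 + 0.140) = min(1, 1.000) = 1.000
(ψ ⊕ ¬ψ) ⊕ φ = min(1, 1.000 + 0.314) = min(1, 1.314) = 1.000
¬φ = 1 − 0.314 = 0.686
ψ → ¬φ = min(1, 1 − 0.860 + 0.686) = min(1, 0.826) = 0.826
((ψ ⊕ ¬ψ) ⊕ φ) ⊕ (ψ → ¬φ) = min(1, 1.000 + 0.826) = min(1, 1.826) = 1.000
¬(((ψ ⊕ ¬ψ) ⊕ φ) ⊕ (ψ → ¬φ)) = 1 − 1.000 = 0.000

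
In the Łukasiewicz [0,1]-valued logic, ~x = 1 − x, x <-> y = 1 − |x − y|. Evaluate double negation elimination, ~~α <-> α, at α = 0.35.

1.00

~α = 1 − 0.35 = 0.65
~~α = 1 − 0.65 = 0.35
~~α <-> α = 1 − |0.35 − 0.35| = 1 − 0.00 = 1.00
(As expected: always 1 in Ł∞ since negation is involutive.)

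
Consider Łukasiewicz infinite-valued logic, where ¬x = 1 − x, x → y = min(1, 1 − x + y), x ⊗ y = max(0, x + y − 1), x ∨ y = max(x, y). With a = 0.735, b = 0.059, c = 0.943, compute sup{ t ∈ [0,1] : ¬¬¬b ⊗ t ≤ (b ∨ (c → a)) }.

0.851

¬b = 1 − 0.059 = 0.941
¬¬b = 1 − 0.941 = 0.059
¬¬¬b = 1 − 0.059 = 0.941
So the left factor is ¬¬¬b = 0.941.
c → a = min(1, 1 − 0.943 + 0.735) = min(1, 0.792) = 0.792
b ∨ (c → a) = max(0.059, 0.792) = 0.792
So the right-hand bound is b ∨ (c → a) = 0.792.
The residuum of the Łukasiewicz t-norm gives the supremum: min(1, 1 − 0.941 + 0.792).
1 − 0.941 + 0.792 = 0.851, so t = min(1, 0.851) = 0.851.
Check: 0.941 ⊗ 0.851 = max(0, 0.792) = 0.792 ≤ 0.792.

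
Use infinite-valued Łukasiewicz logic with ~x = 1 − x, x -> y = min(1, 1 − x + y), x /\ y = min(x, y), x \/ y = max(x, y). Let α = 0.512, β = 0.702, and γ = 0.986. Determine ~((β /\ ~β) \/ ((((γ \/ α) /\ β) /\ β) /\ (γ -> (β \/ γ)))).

~β = 1 − 0.702 = 0.298
β /\ ~β = min(0.702, 0.298) = 0.298
γ \/ α = max(0.986, 0.512) = 0.986
(γ \/ α) /\ β = min(0.986, 0.702) = 0.702
((γ \/ α) /\ β) /\ β = min(0.702, 0.702) = 0.702
β \/ γ = max(0.702, 0.986) = 0.986
γ -> (β \/ γ) = min(1, 1 − 0.986 + 0.986) = min(1, 1.000) = 1.000
(((γ \/ α) /\ β) /\ β) /\ (γ -> (β \/ γ)) = min(0.702, 1.000) = 0.702
(β /\ ~β) \/ ((((γ \/ α) /\ β) /\ β) /\ (γ -> (β \/ γ))) = max(0.298, 0.702) = 0.702
~((β /\ ~β) \/ ((((γ \/ α) /\ β) /\ β) /\ (γ -> (β \/ γ)))) = 1 − 0.702 = 0.298

0.298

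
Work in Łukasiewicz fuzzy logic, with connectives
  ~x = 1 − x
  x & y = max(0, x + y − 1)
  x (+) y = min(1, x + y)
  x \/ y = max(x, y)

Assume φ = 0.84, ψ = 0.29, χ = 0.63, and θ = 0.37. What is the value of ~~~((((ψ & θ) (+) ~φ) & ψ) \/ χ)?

0.37

ψ & θ = max(0, 0.29 + 0.37 − 1) = max(0, -0.34) = 0.00
~φ = 1 − 0.84 = 0.16
(ψ & θ) (+) ~φ = min(1, 0.00 + 0.16) = min(1, 0.16) = 0.16
((ψ & θ) (+) ~φ) & ψ = max(0, 0.16 + 0.29 − 1) = max(0, -0.55) = 0.00
(((ψ & θ) (+) ~φ) & ψ) \/ χ = max(0.00, 0.63) = 0.63
~((((ψ & θ) (+) ~φ) & ψ) \/ χ) = 1 − 0.63 = 0.37
~~((((ψ & θ) (+) ~φ) & ψ) \/ χ) = 1 − 0.37 = 0.63
~~~((((ψ & θ) (+) ~φ) & ψ) \/ χ) = 1 − 0.63 = 0.37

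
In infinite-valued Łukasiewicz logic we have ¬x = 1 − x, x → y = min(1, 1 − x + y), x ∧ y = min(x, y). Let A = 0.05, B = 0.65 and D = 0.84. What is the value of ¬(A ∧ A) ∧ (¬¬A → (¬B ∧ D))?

A ∧ A = min(0.05, 0.05) = 0.05
¬(A ∧ A) = 1 − 0.05 = 0.95
¬A = 1 − 0.05 = 0.95
¬¬A = 1 − 0.95 = 0.05
¬B = 1 − 0.65 = 0.35
¬B ∧ D = min(0.35, 0.84) = 0.35
¬¬A → (¬B ∧ D) = min(1, 1 − 0.05 + 0.35) = min(1, 1.30) = 1.00
¬(A ∧ A) ∧ (¬¬A → (¬B ∧ D)) = min(0.95, 1.00) = 0.95

0.95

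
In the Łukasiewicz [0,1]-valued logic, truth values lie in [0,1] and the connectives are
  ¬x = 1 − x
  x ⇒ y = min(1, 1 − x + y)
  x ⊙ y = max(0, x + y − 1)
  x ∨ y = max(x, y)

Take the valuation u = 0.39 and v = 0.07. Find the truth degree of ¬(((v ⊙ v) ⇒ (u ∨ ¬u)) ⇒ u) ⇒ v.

v ⊙ v = max(0, 0.07 + 0.07 − 1) = max(0, -0.86) = 0.00
¬u = 1 − 0.39 = 0.61
u ∨ ¬u = max(0.39, 0.61) = 0.61
(v ⊙ v) ⇒ (u ∨ ¬u) = min(1, 1 − 0.00 + 0.61) = min(1, 1.61) = 1.00
((v ⊙ v) ⇒ (u ∨ ¬u)) ⇒ u = min(1, 1 − 1.00 + 0.39) = min(1, 0.39) = 0.39
¬(((v ⊙ v) ⇒ (u ∨ ¬u)) ⇒ u) = 1 − 0.39 = 0.61
¬(((v ⊙ v) ⇒ (u ∨ ¬u)) ⇒ u) ⇒ v = min(1, 1 − 0.61 + 0.07) = min(1, 0.46) = 0.46

0.46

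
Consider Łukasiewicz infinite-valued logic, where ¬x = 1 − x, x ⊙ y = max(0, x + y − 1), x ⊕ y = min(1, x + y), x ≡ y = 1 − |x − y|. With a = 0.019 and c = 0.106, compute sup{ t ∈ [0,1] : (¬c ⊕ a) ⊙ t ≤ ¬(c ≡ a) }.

0.174

¬c = 1 − 0.106 = 0.894
¬c ⊕ a = min(1, 0.894 + 0.019) = min(1, 0.913) = 0.913
So the left factor is ¬c ⊕ a = 0.913.
c ≡ a = 1 − |0.106 − 0.019| = 1 − 0.087 = 0.913
¬(c ≡ a) = 1 − 0.913 = 0.087
So the right-hand bound is ¬(c ≡ a) = 0.087.
The residuum of the Łukasiewicz t-norm gives the supremum: min(1, 1 − 0.913 + 0.087).
1 − 0.913 + 0.087 = 0.174, so t = min(1, 0.174) = 0.174.
Check: 0.913 ⊙ 0.174 = max(0, 0.087) = 0.087 ≤ 0.087.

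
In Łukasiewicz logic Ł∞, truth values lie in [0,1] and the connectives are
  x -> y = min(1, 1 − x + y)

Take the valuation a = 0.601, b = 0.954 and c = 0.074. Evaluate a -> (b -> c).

0.519

b -> c = min(1, 1 − 0.954 + 0.074) = min(1, 0.120) = 0.120
a -> (b -> c) = min(1, 1 − 0.601 + 0.120) = min(1, 0.519) = 0.519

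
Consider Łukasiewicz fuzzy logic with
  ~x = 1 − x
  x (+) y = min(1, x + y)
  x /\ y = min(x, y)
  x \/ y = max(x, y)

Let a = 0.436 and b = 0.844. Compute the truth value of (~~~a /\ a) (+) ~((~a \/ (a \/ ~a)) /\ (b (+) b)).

0.872

~a = 1 − 0.436 = 0.564
~~a = 1 − 0.564 = 0.436
~~~a = 1 − 0.436 = 0.564
~~~a /\ a = min(0.564, 0.436) = 0.436
a \/ ~a = max(0.436, 0.564) = 0.564
~a \/ (a \/ ~a) = max(0.564, 0.564) = 0.564
b (+) b = min(1, 0.844 + 0.844) = min(1, 1.688) = 1.000
(~a \/ (a \/ ~a)) /\ (b (+) b) = min(0.564, 1.000) = 0.564
~((~a \/ (a \/ ~a)) /\ (b (+) b)) = 1 − 0.564 = 0.436
(~~~a /\ a) (+) ~((~a \/ (a \/ ~a)) /\ (b (+) b)) = min(1, 0.436 + 0.436) = min(1, 0.872) = 0.872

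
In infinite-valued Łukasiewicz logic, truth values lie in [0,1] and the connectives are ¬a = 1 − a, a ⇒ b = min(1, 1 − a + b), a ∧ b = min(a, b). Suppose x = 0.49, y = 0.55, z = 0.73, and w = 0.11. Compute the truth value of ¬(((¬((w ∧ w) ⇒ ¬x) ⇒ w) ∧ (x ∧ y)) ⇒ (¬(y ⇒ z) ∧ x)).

w ∧ w = min(0.11, 0.11) = 0.11
¬x = 1 − 0.49 = 0.51
(w ∧ w) ⇒ ¬x = min(1, 1 − 0.11 + 0.51) = min(1, 1.40) = 1.00
¬((w ∧ w) ⇒ ¬x) = 1 − 1.00 = 0.00
¬((w ∧ w) ⇒ ¬x) ⇒ w = min(1, 1 − 0.00 + 0.11) = min(1, 1.11) = 1.00
x ∧ y = min(0.49, 0.55) = 0.49
(¬((w ∧ w) ⇒ ¬x) ⇒ w) ∧ (x ∧ y) = min(1.00, 0.49) = 0.49
y ⇒ z = min(1, 1 − 0.55 + 0.73) = min(1, 1.18) = 1.00
¬(y ⇒ z) = 1 − 1.00 = 0.00
¬(y ⇒ z) ∧ x = min(0.00, 0.49) = 0.00
((¬((w ∧ w) ⇒ ¬x) ⇒ w) ∧ (x ∧ y)) ⇒ (¬(y ⇒ z) ∧ x) = min(1, 1 − 0.49 + 0.00) = min(1, 0.51) = 0.51
¬(((¬((w ∧ w) ⇒ ¬x) ⇒ w) ∧ (x ∧ y)) ⇒ (¬(y ⇒ z) ∧ x)) = 1 − 0.51 = 0.49

0.49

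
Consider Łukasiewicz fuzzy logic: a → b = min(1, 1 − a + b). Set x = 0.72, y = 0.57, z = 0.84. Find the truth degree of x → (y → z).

1.00

y → z = min(1, 1 − 0.57 + 0.84) = min(1, 1.27) = 1.00
x → (y → z) = min(1, 1 − 0.72 + 1.00) = min(1, 1.28) = 1.00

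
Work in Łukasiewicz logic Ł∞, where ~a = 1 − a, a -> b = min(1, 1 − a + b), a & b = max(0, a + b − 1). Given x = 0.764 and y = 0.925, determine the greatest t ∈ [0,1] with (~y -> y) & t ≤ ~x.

0.236

~y = 1 − 0.925 = 0.075
~y -> y = min(1, 1 − 0.075 + 0.925) = min(1, 1.850) = 1.000
So the left factor is ~y -> y = 1.000.
~x = 1 − 0.764 = 0.236
So the right-hand bound is ~x = 0.236.
The residuum of the Łukasiewicz t-norm gives the supremum: min(1, 1 − 1.000 + 0.236).
1 − 1.000 + 0.236 = 0.236, so t = min(1, 0.236) = 0.236.
Check: 1.000 & 0.236 = max(0, 0.236) = 0.236 ≤ 0.236.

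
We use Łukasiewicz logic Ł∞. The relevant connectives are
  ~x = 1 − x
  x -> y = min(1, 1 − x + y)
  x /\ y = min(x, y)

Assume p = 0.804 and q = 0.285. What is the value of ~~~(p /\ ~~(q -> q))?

q -> q = min(1, 1 − 0.285 + 0.285) = min(1, 1.000) = 1.000
~(q -> q) = 1 − 1.000 = 0.000
~~(q -> q) = 1 − 0.000 = 1.000
p /\ ~~(q -> q) = min(0.804, 1.000) = 0.804
~(p /\ ~~(q -> q)) = 1 − 0.804 = 0.196
~~(p /\ ~~(q -> q)) = 1 − 0.196 = 0.804
~~~(p /\ ~~(q -> q)) = 1 − 0.804 = 0.196

0.196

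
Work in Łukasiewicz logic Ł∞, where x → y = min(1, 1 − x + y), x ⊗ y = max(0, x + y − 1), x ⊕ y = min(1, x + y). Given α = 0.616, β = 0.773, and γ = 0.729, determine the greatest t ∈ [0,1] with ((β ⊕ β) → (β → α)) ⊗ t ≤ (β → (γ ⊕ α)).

β ⊕ β = min(1, 0.773 + 0.773) = min(1, 1.546) = 1.000
β → α = min(1, 1 − 0.773 + 0.616) = min(1, 0.843) = 0.843
(β ⊕ β) → (β → α) = min(1, 1 − 1.000 + 0.843) = min(1, 0.843) = 0.843
So the left factor is (β ⊕ β) → (β → α) = 0.843.
γ ⊕ α = min(1, 0.729 + 0.616) = min(1, 1.345) = 1.000
β → (γ ⊕ α) = min(1, 1 − 0.773 + 1.000) = min(1, 1.227) = 1.000
So the right-hand bound is β → (γ ⊕ α) = 1.000.
The residuum of the Łukasiewicz t-norm gives the supremum: min(1, 1 − 0.843 + 1.000).
1 − 0.843 + 1.000 = 1.157, so t = min(1, 1.157) = 1.000.
Check: 0.843 ⊗ 1.000 = max(0, 0.843) = 0.843 ≤ 1.000.

1.000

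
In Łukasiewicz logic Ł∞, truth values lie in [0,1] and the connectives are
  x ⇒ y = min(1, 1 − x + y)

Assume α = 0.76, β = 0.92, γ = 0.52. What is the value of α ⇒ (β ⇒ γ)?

0.84

β ⇒ γ = min(1, 1 − 0.92 + 0.52) = min(1, 0.60) = 0.60
α ⇒ (β ⇒ γ) = min(1, 1 − 0.76 + 0.60) = min(1, 0.84) = 0.84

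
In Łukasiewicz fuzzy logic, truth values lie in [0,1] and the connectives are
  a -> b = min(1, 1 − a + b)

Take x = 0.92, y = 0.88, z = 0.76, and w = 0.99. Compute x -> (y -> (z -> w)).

1.00

z -> w = min(1, 1 − 0.76 + 0.99) = min(1, 1.23) = 1.00
y -> (z -> w) = min(1, 1 − 0.88 + 1.00) = min(1, 1.12) = 1.00
x -> (y -> (z -> w)) = min(1, 1 − 0.92 + 1.00) = min(1, 1.08) = 1.00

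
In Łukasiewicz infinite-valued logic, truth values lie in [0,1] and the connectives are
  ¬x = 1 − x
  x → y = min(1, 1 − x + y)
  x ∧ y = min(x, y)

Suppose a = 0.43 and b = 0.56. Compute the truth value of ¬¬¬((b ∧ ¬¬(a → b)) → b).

a → b = min(1, 1 − 0.43 + 0.56) = min(1, 1.13) = 1.00
¬(a → b) = 1 − 1.00 = 0.00
¬¬(a → b) = 1 − 0.00 = 1.00
b ∧ ¬¬(a → b) = min(0.56, 1.00) = 0.56
(b ∧ ¬¬(a → b)) → b = min(1, 1 − 0.56 + 0.56) = min(1, 1.00) = 1.00
¬((b ∧ ¬¬(a → b)) → b) = 1 − 1.00 = 0.00
¬¬((b ∧ ¬¬(a → b)) → b) = 1 − 0.00 = 1.00
¬¬¬((b ∧ ¬¬(a → b)) → b) = 1 − 1.00 = 0.00

0.00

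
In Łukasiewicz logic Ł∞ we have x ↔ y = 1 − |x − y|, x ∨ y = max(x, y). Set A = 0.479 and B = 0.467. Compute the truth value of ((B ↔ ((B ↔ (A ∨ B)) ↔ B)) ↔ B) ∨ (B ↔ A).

0.988

A ∨ B = max(0.479, 0.467) = 0.479
B ↔ (A ∨ B) = 1 − |0.467 − 0.479| = 1 − 0.012 = 0.988
(B ↔ (A ∨ B)) ↔ B = 1 − |0.988 − 0.467| = 1 − 0.521 = 0.479
B ↔ ((B ↔ (A ∨ B)) ↔ B) = 1 − |0.467 − 0.479| = 1 − 0.012 = 0.988
(B ↔ ((B ↔ (A ∨ B)) ↔ B)) ↔ B = 1 − |0.988 − 0.467| = 1 − 0.521 = 0.479
B ↔ A = 1 − |0.467 − 0.479| = 1 − 0.012 = 0.988
((B ↔ ((B ↔ (A ∨ B)) ↔ B)) ↔ B) ∨ (B ↔ A) = max(0.479, 0.988) = 0.988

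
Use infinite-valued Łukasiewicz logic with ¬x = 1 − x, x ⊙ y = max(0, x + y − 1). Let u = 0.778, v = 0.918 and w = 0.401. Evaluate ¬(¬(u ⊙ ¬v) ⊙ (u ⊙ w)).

¬v = 1 − 0.918 = 0.082
u ⊙ ¬v = max(0, 0.778 + 0.082 − 1) = max(0, -0.140) = 0.000
¬(u ⊙ ¬v) = 1 − 0.000 = 1.000
u ⊙ w = max(0, 0.778 + 0.401 − 1) = max(0, 0.179) = 0.179
¬(u ⊙ ¬v) ⊙ (u ⊙ w) = max(0, 1.000 + 0.179 − 1) = max(0, 0.179) = 0.179
¬(¬(u ⊙ ¬v) ⊙ (u ⊙ w)) = 1 − 0.179 = 0.821

0.821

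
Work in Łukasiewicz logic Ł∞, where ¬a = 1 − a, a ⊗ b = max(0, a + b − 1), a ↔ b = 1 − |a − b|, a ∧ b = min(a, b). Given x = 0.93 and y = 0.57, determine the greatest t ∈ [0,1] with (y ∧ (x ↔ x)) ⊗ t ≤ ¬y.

0.86

x ↔ x = 1 − |0.93 − 0.93| = 1 − 0.00 = 1.00
y ∧ (x ↔ x) = min(0.57, 1.00) = 0.57
So the left factor is y ∧ (x ↔ x) = 0.57.
¬y = 1 − 0.57 = 0.43
So the right-hand bound is ¬y = 0.43.
The residuum of the Łukasiewicz t-norm gives the supremum: min(1, 1 − 0.57 + 0.43).
1 − 0.57 + 0.43 = 0.86, so t = min(1, 0.86) = 0.86.
Check: 0.57 ⊗ 0.86 = max(0, 0.43) = 0.43 ≤ 0.43.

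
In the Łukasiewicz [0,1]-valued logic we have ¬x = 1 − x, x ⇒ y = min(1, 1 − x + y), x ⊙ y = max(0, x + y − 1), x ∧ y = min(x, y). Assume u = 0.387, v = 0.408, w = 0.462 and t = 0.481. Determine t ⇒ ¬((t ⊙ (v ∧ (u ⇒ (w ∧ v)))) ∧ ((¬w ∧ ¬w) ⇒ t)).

1.000

w ∧ v = min(0.462, 0.408) = 0.408
u ⇒ (w ∧ v) = min(1, 1 − 0.387 + 0.408) = min(1, 1.021) = 1.000
v ∧ (u ⇒ (w ∧ v)) = min(0.408, 1.000) = 0.408
t ⊙ (v ∧ (u ⇒ (w ∧ v))) = max(0, 0.481 + 0.408 − 1) = max(0, -0.111) = 0.000
¬w = 1 − 0.462 = 0.538
¬w ∧ ¬w = min(0.538, 0.538) = 0.538
(¬w ∧ ¬w) ⇒ t = min(1, 1 − 0.538 + 0.481) = min(1, 0.943) = 0.943
(t ⊙ (v ∧ (u ⇒ (w ∧ v)))) ∧ ((¬w ∧ ¬w) ⇒ t) = min(0.000, 0.943) = 0.000
¬((t ⊙ (v ∧ (u ⇒ (w ∧ v)))) ∧ ((¬w ∧ ¬w) ⇒ t)) = 1 − 0.000 = 1.000
t ⇒ ¬((t ⊙ (v ∧ (u ⇒ (w ∧ v)))) ∧ ((¬w ∧ ¬w) ⇒ t)) = min(1, 1 − 0.481 + 1.000) = min(1, 1.519) = 1.000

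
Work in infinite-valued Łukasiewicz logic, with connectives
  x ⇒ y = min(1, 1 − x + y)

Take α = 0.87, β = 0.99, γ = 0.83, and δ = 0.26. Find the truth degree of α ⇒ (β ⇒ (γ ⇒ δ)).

0.57

γ ⇒ δ = min(1, 1 − 0.83 + 0.26) = min(1, 0.43) = 0.43
β ⇒ (γ ⇒ δ) = min(1, 1 − 0.99 + 0.43) = min(1, 0.44) = 0.44
α ⇒ (β ⇒ (γ ⇒ δ)) = min(1, 1 − 0.87 + 0.44) = min(1, 0.57) = 0.57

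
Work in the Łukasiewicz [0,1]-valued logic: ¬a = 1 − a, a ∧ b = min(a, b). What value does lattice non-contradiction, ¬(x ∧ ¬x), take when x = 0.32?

¬x = 1 − 0.32 = 0.68
x ∧ ¬x = min(0.32, 0.68) = 0.32
¬(x ∧ ¬x) = 1 − 0.32 = 0.68
(The value 0.68 < 1 shows this instance is not satisfied; not a Ł∞-tautology — its value is 1 − min(a, 1−a).)

0.68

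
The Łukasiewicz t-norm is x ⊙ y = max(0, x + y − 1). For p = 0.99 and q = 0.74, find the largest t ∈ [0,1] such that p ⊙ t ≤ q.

The residuum of the Łukasiewicz t-norm gives the supremum: min(1, 1 − 0.99 + 0.74).
1 − 0.99 + 0.74 = 0.75, so t = min(1, 0.75) = 0.75.
Check: 0.99 ⊙ 0.75 = max(0, 0.74) = 0.74 ≤ 0.74.

0.75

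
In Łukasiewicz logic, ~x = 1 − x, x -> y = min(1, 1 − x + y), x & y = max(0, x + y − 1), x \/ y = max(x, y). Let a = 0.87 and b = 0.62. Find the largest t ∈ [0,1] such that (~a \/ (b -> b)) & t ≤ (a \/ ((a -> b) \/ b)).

0.87

~a = 1 − 0.87 = 0.13
b -> b = min(1, 1 − 0.62 + 0.62) = min(1, 1.00) = 1.00
~a \/ (b -> b) = max(0.13, 1.00) = 1.00
So the left factor is ~a \/ (b -> b) = 1.00.
a -> b = min(1, 1 − 0.87 + 0.62) = min(1, 0.75) = 0.75
(a -> b) \/ b = max(0.75, 0.62) = 0.75
a \/ ((a -> b) \/ b) = max(0.87, 0.75) = 0.87
So the right-hand bound is a \/ ((a -> b) \/ b) = 0.87.
The residuum of the Łukasiewicz t-norm gives the supremum: min(1, 1 − 1.00 + 0.87).
1 − 1.00 + 0.87 = 0.87, so t = min(1, 0.87) = 0.87.
Check: 1.00 & 0.87 = max(0, 0.87) = 0.87 ≤ 0.87.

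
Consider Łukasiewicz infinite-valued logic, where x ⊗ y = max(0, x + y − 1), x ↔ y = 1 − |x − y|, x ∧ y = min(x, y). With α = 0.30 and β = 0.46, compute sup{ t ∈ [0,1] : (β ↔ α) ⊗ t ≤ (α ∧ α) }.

0.46

β ↔ α = 1 − |0.46 − 0.30| = 1 − 0.16 = 0.84
So the left factor is β ↔ α = 0.84.
α ∧ α = min(0.30, 0.30) = 0.30
So the right-hand bound is α ∧ α = 0.30.
The residuum of the Łukasiewicz t-norm gives the supremum: min(1, 1 − 0.84 + 0.30).
1 − 0.84 + 0.30 = 0.46, so t = min(1, 0.46) = 0.46.
Check: 0.84 ⊗ 0.46 = max(0, 0.30) = 0.30 ≤ 0.30.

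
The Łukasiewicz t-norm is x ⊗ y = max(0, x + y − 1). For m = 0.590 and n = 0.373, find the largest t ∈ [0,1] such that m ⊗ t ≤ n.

0.783

The residuum of the Łukasiewicz t-norm gives the supremum: min(1, 1 − 0.590 + 0.373).
1 − 0.590 + 0.373 = 0.783, so t = min(1, 0.783) = 0.783.
Check: 0.590 ⊗ 0.783 = max(0, 0.373) = 0.373 ≤ 0.373.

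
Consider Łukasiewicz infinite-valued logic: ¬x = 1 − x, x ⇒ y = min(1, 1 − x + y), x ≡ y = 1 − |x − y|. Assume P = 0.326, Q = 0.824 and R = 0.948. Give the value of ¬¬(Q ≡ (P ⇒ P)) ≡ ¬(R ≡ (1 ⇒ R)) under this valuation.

P ⇒ P = min(1, 1 − 0.326 + 0.326) = min(1, 1.000) = 1.000
Q ≡ (P ⇒ P) = 1 − |0.824 − 1.000| = 1 − 0.176 = 0.824
¬(Q ≡ (P ⇒ P)) = 1 − 0.824 = 0.176
¬¬(Q ≡ (P ⇒ P)) = 1 − 0.176 = 0.824
1 ⇒ R = min(1, 1 − 1.000 + 0.948) = min(1, 0.948) = 0.948
R ≡ (1 ⇒ R) = 1 − |0.948 − 0.948| = 1 − 0.000 = 1.000
¬(R ≡ (1 ⇒ R)) = 1 − 1.000 = 0.000
¬¬(Q ≡ (P ⇒ P)) ≡ ¬(R ≡ (1 ⇒ R)) = 1 − |0.824 − 0.000| = 1 − 0.824 = 0.176

0.176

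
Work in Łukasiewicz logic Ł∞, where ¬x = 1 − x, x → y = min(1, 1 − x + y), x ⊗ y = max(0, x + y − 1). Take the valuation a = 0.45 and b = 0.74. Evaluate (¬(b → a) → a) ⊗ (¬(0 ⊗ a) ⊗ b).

0.74

b → a = min(1, 1 − 0.74 + 0.45) = min(1, 0.71) = 0.71
¬(b → a) = 1 − 0.71 = 0.29
¬(b → a) → a = min(1, 1 − 0.29 + 0.45) = min(1, 1.16) = 1.00
0 ⊗ a = max(0, 0.00 + 0.45 − 1) = max(0, -0.55) = 0.00
¬(0 ⊗ a) = 1 − 0.00 = 1.00
¬(0 ⊗ a) ⊗ b = max(0, 1.00 + 0.74 − 1) = max(0, 0.74) = 0.74
(¬(b → a) → a) ⊗ (¬(0 ⊗ a) ⊗ b) = max(0, 1.00 + 0.74 − 1) = max(0, 0.74) = 0.74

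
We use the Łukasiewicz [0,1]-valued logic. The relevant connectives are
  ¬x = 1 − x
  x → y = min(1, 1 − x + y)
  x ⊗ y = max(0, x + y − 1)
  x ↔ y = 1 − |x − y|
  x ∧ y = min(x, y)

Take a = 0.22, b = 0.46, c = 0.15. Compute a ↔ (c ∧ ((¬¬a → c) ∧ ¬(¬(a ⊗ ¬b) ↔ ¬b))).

0.93

¬a = 1 − 0.22 = 0.78
¬¬a = 1 − 0.78 = 0.22
¬¬a → c = min(1, 1 − 0.22 + 0.15) = min(1, 0.93) = 0.93
¬b = 1 − 0.46 = 0.54
a ⊗ ¬b = max(0, 0.22 + 0.54 − 1) = max(0, -0.24) = 0.00
¬(a ⊗ ¬b) = 1 − 0.00 = 1.00
¬(a ⊗ ¬b) ↔ ¬b = 1 − |1.00 − 0.54| = 1 − 0.46 = 0.54
¬(¬(a ⊗ ¬b) ↔ ¬b) = 1 − 0.54 = 0.46
(¬¬a → c) ∧ ¬(¬(a ⊗ ¬b) ↔ ¬b) = min(0.93, 0.46) = 0.46
c ∧ ((¬¬a → c) ∧ ¬(¬(a ⊗ ¬b) ↔ ¬b)) = min(0.15, 0.46) = 0.15
a ↔ (c ∧ ((¬¬a → c) ∧ ¬(¬(a ⊗ ¬b) ↔ ¬b))) = 1 − |0.22 − 0.15| = 1 − 0.07 = 0.93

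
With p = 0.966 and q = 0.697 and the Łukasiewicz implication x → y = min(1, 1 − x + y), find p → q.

p → q = min(1, 1 − 0.966 + 0.697) = min(1, 0.731) = 0.731
For comparison, the Gödel implication (1 if x ≤ y else y) would give 0.697.

0.731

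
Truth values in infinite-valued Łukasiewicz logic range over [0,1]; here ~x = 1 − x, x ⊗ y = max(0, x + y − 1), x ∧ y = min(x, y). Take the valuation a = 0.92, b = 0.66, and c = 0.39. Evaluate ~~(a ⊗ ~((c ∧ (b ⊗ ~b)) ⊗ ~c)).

~b = 1 − 0.66 = 0.34
b ⊗ ~b = max(0, 0.66 + 0.34 − 1) = max(0, 0.00) = 0.00
c ∧ (b ⊗ ~b) = min(0.39, 0.00) = 0.00
~c = 1 − 0.39 = 0.61
(c ∧ (b ⊗ ~b)) ⊗ ~c = max(0, 0.00 + 0.61 − 1) = max(0, -0.39) = 0.00
~((c ∧ (b ⊗ ~b)) ⊗ ~c) = 1 − 0.00 = 1.00
a ⊗ ~((c ∧ (b ⊗ ~b)) ⊗ ~c) = max(0, 0.92 + 1.00 − 1) = max(0, 0.92) = 0.92
~(a ⊗ ~((c ∧ (b ⊗ ~b)) ⊗ ~c)) = 1 − 0.92 = 0.08
~~(a ⊗ ~((c ∧ (b ⊗ ~b)) ⊗ ~c)) = 1 − 0.08 = 0.92

0.92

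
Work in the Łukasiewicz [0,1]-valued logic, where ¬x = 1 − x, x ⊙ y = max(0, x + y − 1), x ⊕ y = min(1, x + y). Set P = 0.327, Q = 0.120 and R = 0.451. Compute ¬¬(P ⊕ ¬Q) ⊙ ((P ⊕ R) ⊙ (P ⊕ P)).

0.432

¬Q = 1 − 0.120 = 0.880
P ⊕ ¬Q = min(1, 0.327 + 0.880) = min(1, 1.207) = 1.000
¬(P ⊕ ¬Q) = 1 − 1.000 = 0.000
¬¬(P ⊕ ¬Q) = 1 − 0.000 = 1.000
P ⊕ R = min(1, 0.327 + 0.451) = min(1, 0.778) = 0.778
P ⊕ P = min(1, 0.327 + 0.327) = min(1, 0.654) = 0.654
(P ⊕ R) ⊙ (P ⊕ P) = max(0, 0.778 + 0.654 − 1) = max(0, 0.432) = 0.432
¬¬(P ⊕ ¬Q) ⊙ ((P ⊕ R) ⊙ (P ⊕ P)) = max(0, 1.000 + 0.432 − 1) = max(0, 0.432) = 0.432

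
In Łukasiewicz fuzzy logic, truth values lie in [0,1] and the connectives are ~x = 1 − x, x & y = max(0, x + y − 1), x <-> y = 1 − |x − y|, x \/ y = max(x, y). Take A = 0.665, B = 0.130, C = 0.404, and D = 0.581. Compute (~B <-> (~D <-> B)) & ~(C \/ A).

0.176

~B = 1 − 0.130 = 0.870
~D = 1 − 0.581 = 0.419
~D <-> B = 1 − |0.419 − 0.130| = 1 − 0.289 = 0.711
~B <-> (~D <-> B) = 1 − |0.870 − 0.711| = 1 − 0.159 = 0.841
C \/ A = max(0.404, 0.665) = 0.665
~(C \/ A) = 1 − 0.665 = 0.335
(~B <-> (~D <-> B)) & ~(C \/ A) = max(0, 0.841 + 0.335 − 1) = max(0, 0.176) = 0.176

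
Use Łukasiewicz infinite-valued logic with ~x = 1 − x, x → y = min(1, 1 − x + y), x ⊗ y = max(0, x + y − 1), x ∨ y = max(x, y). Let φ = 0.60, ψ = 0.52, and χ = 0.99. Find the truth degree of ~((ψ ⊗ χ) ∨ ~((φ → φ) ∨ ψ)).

ψ ⊗ χ = max(0, 0.52 + 0.99 − 1) = max(0, 0.51) = 0.51
φ → φ = min(1, 1 − 0.60 + 0.60) = min(1, 1.00) = 1.00
(φ → φ) ∨ ψ = max(1.00, 0.52) = 1.00
~((φ → φ) ∨ ψ) = 1 − 1.00 = 0.00
(ψ ⊗ χ) ∨ ~((φ → φ) ∨ ψ) = max(0.51, 0.00) = 0.51
~((ψ ⊗ χ) ∨ ~((φ → φ) ∨ ψ)) = 1 − 0.51 = 0.49

0.49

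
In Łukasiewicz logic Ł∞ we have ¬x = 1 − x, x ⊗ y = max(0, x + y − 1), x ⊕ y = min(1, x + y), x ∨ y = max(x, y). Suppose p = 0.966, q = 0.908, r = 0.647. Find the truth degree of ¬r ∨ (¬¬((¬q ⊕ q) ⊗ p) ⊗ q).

0.874

¬r = 1 − 0.647 = 0.353
¬q = 1 − 0.908 = 0.092
¬q ⊕ q = min(1, 0.092 + 0.908) = min(1, 1.000) = 1.000
(¬q ⊕ q) ⊗ p = max(0, 1.000 + 0.966 − 1) = max(0, 0.966) = 0.966
¬((¬q ⊕ q) ⊗ p) = 1 − 0.966 = 0.034
¬¬((¬q ⊕ q) ⊗ p) = 1 − 0.034 = 0.966
¬¬((¬q ⊕ q) ⊗ p) ⊗ q = max(0, 0.966 + 0.908 − 1) = max(0, 0.874) = 0.874
¬r ∨ (¬¬((¬q ⊕ q) ⊗ p) ⊗ q) = max(0.353, 0.874) = 0.874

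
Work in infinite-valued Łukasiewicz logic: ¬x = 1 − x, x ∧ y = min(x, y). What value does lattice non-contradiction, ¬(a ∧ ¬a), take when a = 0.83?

0.83

¬a = 1 − 0.83 = 0.17
a ∧ ¬a = min(0.83, 0.17) = 0.17
¬(a ∧ ¬a) = 1 − 0.17 = 0.83
(The value 0.83 < 1 shows this instance is not satisfied; not a Ł∞-tautology — its value is 1 − min(a, 1−a).)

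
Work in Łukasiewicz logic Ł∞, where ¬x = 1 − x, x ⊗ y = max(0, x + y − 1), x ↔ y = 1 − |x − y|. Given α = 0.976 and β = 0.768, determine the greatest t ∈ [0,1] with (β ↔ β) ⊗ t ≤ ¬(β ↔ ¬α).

0.744

β ↔ β = 1 − |0.768 − 0.768| = 1 − 0.000 = 1.000
So the left factor is β ↔ β = 1.000.
¬α = 1 − 0.976 = 0.024
β ↔ ¬α = 1 − |0.768 − 0.024| = 1 − 0.744 = 0.256
¬(β ↔ ¬α) = 1 − 0.256 = 0.744
So the right-hand bound is ¬(β ↔ ¬α) = 0.744.
The residuum of the Łukasiewicz t-norm gives the supremum: min(1, 1 − 1.000 + 0.744).
1 − 1.000 + 0.744 = 0.744, so t = min(1, 0.744) = 0.744.
Check: 1.000 ⊗ 0.744 = max(0, 0.744) = 0.744 ≤ 0.744.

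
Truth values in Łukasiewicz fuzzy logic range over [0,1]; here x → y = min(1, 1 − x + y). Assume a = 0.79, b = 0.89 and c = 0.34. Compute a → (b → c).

b → c = min(1, 1 − 0.89 + 0.34) = min(1, 0.45) = 0.45
a → (b → c) = min(1, 1 − 0.79 + 0.45) = min(1, 0.66) = 0.66

0.66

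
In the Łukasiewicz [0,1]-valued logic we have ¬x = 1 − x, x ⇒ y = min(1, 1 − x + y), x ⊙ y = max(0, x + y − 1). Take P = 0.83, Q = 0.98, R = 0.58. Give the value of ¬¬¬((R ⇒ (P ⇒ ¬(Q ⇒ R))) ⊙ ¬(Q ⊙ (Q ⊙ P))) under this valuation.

0.80

Q ⇒ R = min(1, 1 − 0.98 + 0.58) = min(1, 0.60) = 0.60
¬(Q ⇒ R) = 1 − 0.60 = 0.40
P ⇒ ¬(Q ⇒ R) = min(1, 1 − 0.83 + 0.40) = min(1, 0.57) = 0.57
R ⇒ (P ⇒ ¬(Q ⇒ R)) = min(1, 1 − 0.58 + 0.57) = min(1, 0.99) = 0.99
Q ⊙ P = max(0, 0.98 + 0.83 − 1) = max(0, 0.81) = 0.81
Q ⊙ (Q ⊙ P) = max(0, 0.98 + 0.81 − 1) = max(0, 0.79) = 0.79
¬(Q ⊙ (Q ⊙ P)) = 1 − 0.79 = 0.21
(R ⇒ (P ⇒ ¬(Q ⇒ R))) ⊙ ¬(Q ⊙ (Q ⊙ P)) = max(0, 0.99 + 0.21 − 1) = max(0, 0.20) = 0.20
¬((R ⇒ (P ⇒ ¬(Q ⇒ R))) ⊙ ¬(Q ⊙ (Q ⊙ P))) = 1 − 0.20 = 0.80
¬¬((R ⇒ (P ⇒ ¬(Q ⇒ R))) ⊙ ¬(Q ⊙ (Q ⊙ P))) = 1 − 0.80 = 0.20
¬¬¬((R ⇒ (P ⇒ ¬(Q ⇒ R))) ⊙ ¬(Q ⊙ (Q ⊙ P))) = 1 − 0.20 = 0.80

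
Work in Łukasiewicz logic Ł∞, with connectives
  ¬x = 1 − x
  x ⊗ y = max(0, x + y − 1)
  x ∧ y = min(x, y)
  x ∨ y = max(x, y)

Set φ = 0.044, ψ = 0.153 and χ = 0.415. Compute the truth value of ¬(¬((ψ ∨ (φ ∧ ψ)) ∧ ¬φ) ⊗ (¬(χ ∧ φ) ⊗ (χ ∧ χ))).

φ ∧ ψ = min(0.044, 0.153) = 0.044
ψ ∨ (φ ∧ ψ) = max(0.153, 0.044) = 0.153
¬φ = 1 − 0.044 = 0.956
(ψ ∨ (φ ∧ ψ)) ∧ ¬φ = min(0.153, 0.956) = 0.153
¬((ψ ∨ (φ ∧ ψ)) ∧ ¬φ) = 1 − 0.153 = 0.847
χ ∧ φ = min(0.415, 0.044) = 0.044
¬(χ ∧ φ) = 1 − 0.044 = 0.956
χ ∧ χ = min(0.415, 0.415) = 0.415
¬(χ ∧ φ) ⊗ (χ ∧ χ) = max(0, 0.956 + 0.415 − 1) = max(0, 0.371) = 0.371
¬((ψ ∨ (φ ∧ ψ)) ∧ ¬φ) ⊗ (¬(χ ∧ φ) ⊗ (χ ∧ χ)) = max(0, 0.847 + 0.371 − 1) = max(0, 0.218) = 0.218
¬(¬((ψ ∨ (φ ∧ ψ)) ∧ ¬φ) ⊗ (¬(χ ∧ φ) ⊗ (χ ∧ χ))) = 1 − 0.218 = 0.782

0.782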